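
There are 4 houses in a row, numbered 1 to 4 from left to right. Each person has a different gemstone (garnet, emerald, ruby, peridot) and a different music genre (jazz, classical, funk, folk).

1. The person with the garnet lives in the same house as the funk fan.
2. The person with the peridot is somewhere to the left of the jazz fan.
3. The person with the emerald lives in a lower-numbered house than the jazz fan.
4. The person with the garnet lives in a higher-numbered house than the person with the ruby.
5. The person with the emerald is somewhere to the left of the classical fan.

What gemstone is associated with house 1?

emerald

The only gemstone still possible for house 4 is garnet.
The funk fan is in house 4 (clue 1).
So house 1 gets folk for music genre.
The only gemstone still possible for house 3 is ruby.
The person with the emerald is narrowed to house 1 or 2; consider each.
Placing it in house 2 leads to a contradiction, so it's in house 1.
House 2's gemstone must be peridot (nothing else left).
The jazz fan is in house 3 (clue 2).
The only music genre still possible for house 2 is classical.
So: house 1 = emerald/folk, house 2 = peridot/classical, house 3 = ruby/jazz, house 4 = garnet/funk.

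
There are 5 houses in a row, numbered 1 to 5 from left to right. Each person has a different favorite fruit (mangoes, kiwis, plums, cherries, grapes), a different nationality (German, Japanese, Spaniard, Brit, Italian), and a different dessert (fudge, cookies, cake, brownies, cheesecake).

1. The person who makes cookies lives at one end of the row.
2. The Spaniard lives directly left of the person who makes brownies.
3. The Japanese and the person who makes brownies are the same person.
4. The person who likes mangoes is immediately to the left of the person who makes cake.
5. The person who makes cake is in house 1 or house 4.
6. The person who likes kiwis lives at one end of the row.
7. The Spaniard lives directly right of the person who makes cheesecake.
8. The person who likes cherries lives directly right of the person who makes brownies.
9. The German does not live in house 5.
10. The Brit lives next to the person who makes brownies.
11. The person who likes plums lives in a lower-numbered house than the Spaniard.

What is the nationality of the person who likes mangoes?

Japanese

By clue 5, the person who makes cake is in house 4.
Clue 2: the Spaniard is in house 2.
Clue 2 places the person who makes brownies in house 3.
Clue 3: the Japanese is in house 3.
Clue 4: the person who likes mangoes is in house 3.
By clue 7, the person who makes cheesecake is in house 1.
The person who likes cherries is in house 4 (clue 8).
From clue 11, the person who likes plums must be in house 1.
That leaves grapes as the favorite fruit for house 2.
That leaves kiwis as the favorite fruit for house 5.
That leaves Brit as the nationality for house 4.
That leaves Italian as the nationality for house 5.
The only dessert still possible for house 2 is fudge.
The only dessert still possible for house 5 is cookies.
House 1's nationality must be German (nothing else left).
So: house 1 = plums/German/cheesecake, house 2 = grapes/Spaniard/fudge, house 3 = mangoes/Japanese/brownies, house 4 = cherries/Brit/cake, house 5 = kiwis/Italian/cookies.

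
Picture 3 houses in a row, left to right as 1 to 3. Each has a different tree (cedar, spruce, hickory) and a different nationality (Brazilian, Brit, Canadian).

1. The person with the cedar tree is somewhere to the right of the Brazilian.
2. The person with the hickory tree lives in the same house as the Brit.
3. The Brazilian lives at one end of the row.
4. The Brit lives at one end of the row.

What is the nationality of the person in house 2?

Canadian

The Brazilian is in house 1 (clue 3).
The only nationality still possible for house 2 is Canadian.
The only nationality still possible for house 3 is Brit.
The person with the hickory tree is in house 3 (clue 2).
That leaves spruce as the tree for house 1.
House 2's tree must be cedar (nothing else left).
So: house 1 = spruce/Brazilian, house 2 = cedar/Canadian, house 3 = hickory/Brit.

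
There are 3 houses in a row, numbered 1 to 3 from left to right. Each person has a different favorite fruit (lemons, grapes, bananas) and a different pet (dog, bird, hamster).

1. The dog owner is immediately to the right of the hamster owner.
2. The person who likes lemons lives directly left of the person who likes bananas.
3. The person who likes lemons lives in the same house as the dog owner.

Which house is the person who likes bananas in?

3

By clue 3, the person who likes lemons is in house 2.
By clue 3, the dog owner is in house 2.
So house 1 gets grapes for favorite fruit.
House 3 favorite fruit: only bananas fits.
So house 1 gets hamster for pet.
House 3 pet: only bird fits.
So: house 1 = grapes/hamster, house 2 = lemons/dog, house 3 = bananas/bird.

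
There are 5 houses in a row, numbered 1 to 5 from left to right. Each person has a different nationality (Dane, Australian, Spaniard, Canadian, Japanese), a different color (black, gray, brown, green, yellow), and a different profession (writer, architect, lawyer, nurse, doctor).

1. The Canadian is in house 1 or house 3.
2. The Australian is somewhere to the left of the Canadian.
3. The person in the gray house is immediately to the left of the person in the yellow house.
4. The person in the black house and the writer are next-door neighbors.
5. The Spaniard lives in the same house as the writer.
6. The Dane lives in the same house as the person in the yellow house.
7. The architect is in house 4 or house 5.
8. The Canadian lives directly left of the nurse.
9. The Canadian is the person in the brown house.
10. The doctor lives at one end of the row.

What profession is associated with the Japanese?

nurse

The Canadian is in house 3 (clue 2).
Clue 8 places the nurse in house 4.
Clue 9 places the person in the brown house in house 3.
The only nationality still possible for house 4 is Japanese.
House 1's profession must be doctor (nothing else left).
So house 3 gets lawyer for profession.
House 5's profession must be architect (nothing else left).
From clue 4, the person in the black house must be in house 1.
Clue 5 places the Spaniard in house 2.
House 1's nationality must be Australian (nothing else left).
That leaves Dane as the nationality for house 5.
The only color still possible for house 4 is gray.
House 2's profession must be writer (nothing else left).
From clue 3, the person in the yellow house must be in house 5.
So house 2 gets green for color.
So: house 1 = Australian/black/doctor, house 2 = Spaniard/green/writer, house 3 = Canadian/brown/lawyer, house 4 = Japanese/gray/nurse, house 5 = Dane/yellow/architect.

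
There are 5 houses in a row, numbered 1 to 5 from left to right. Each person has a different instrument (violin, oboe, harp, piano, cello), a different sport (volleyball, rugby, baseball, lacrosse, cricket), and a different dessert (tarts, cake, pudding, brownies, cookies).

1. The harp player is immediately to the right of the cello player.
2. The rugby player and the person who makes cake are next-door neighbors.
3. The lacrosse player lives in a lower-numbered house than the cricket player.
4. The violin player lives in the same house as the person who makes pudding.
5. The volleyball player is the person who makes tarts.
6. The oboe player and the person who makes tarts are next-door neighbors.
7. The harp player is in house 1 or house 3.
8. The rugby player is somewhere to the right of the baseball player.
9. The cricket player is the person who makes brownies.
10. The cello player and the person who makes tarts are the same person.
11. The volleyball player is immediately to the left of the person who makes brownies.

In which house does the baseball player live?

4

The harp player is in house 3 (clue 7).
Clue 1: the cello player is in house 2.
Clue 10 places the person who makes tarts in house 2.
Clue 5 places the volleyball player in house 2.
Clue 6 places the oboe player in house 1.
From clue 11, the person who makes brownies must be in house 3.
Clue 9: the cricket player is in house 3.
The only sport still possible for house 5 is rugby.
House 1's dessert must be cookies (nothing else left).
The person who makes cake is in house 4 (clue 2).
The lacrosse player is in house 1 (clue 3).
That leaves baseball as the sport for house 4.
House 5's dessert must be pudding (nothing else left).
From clue 4, the violin player must be in house 5.
That leaves piano as the instrument for house 4.
So: house 1 = oboe/lacrosse/cookies, house 2 = cello/volleyball/tarts, house 3 = harp/cricket/brownies, house 4 = piano/baseball/cake, house 5 = violin/rugby/pudding.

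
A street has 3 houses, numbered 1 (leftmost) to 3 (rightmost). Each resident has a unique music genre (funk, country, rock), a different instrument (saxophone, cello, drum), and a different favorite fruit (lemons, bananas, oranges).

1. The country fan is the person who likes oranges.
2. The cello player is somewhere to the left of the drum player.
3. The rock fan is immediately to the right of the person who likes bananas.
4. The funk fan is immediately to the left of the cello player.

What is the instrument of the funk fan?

Clue 4: the funk fan is in house 1.
From clue 4, the cello player must be in house 2.
The only instrument still possible for house 1 is saxophone.
House 3 instrument: only drum fits.
The country fan is narrowed to house 2 or 3; consider each.
Placing it in house 2 leads to a contradiction, so it's in house 3.
By clue 1, the person who likes oranges is in house 3.
So house 2 gets rock for music genre.
Clue 3: the person who likes bananas is in house 1.
That leaves lemons as the favorite fruit for house 2.
So: house 1 = funk/saxophone/bananas, house 2 = rock/cello/lemons, house 3 = country/drum/oranges.

saxophone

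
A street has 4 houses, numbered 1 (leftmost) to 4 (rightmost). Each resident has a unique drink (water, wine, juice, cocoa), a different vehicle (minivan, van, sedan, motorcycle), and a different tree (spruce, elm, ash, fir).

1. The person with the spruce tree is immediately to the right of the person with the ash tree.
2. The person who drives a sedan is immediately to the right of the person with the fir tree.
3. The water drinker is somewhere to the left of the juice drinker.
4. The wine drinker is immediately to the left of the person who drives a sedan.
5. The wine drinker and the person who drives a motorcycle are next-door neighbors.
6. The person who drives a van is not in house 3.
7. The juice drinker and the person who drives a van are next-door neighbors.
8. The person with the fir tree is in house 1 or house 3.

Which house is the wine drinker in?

So house 4 gets cocoa for drink.
That leaves minivan as the vehicle for house 3.
House 1's vehicle must be van (nothing else left).
Clue 7 places the juice drinker in house 2.
That leaves wine as the drink for house 3.
Clue 4 places the person who drives a sedan in house 4.
House 1 drink: only water fits.
House 2's vehicle must be motorcycle (nothing else left).
From clue 2, the person with the fir tree must be in house 3.
By clue 1, the person with the spruce tree is in house 2.
Clue 1: the person with the ash tree is in house 1.
House 4's tree must be elm (nothing else left).
So: house 1 = water/van/ash, house 2 = juice/motorcycle/spruce, house 3 = wine/minivan/fir, house 4 = cocoa/sedan/elm.

3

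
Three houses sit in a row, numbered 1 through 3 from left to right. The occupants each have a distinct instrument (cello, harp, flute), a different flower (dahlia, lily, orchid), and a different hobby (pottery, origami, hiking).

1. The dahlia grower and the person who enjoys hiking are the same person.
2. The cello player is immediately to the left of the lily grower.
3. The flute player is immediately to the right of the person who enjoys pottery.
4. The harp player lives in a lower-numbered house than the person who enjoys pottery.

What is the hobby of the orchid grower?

pottery

By clue 4, the harp player is in house 1.
Clue 4: the person who enjoys pottery is in house 2.
The only instrument still possible for house 3 is flute.
Clue 2 places the lily grower in house 3.
House 2's instrument must be cello (nothing else left).
So house 2 gets orchid for flower.
From clue 1, the person who enjoys hiking must be in house 1.
So house 1 gets dahlia for flower.
House 3's hobby must be origami (nothing else left).
So: house 1 = harp/dahlia/hiking, house 2 = cello/orchid/pottery, house 3 = flute/lily/origami.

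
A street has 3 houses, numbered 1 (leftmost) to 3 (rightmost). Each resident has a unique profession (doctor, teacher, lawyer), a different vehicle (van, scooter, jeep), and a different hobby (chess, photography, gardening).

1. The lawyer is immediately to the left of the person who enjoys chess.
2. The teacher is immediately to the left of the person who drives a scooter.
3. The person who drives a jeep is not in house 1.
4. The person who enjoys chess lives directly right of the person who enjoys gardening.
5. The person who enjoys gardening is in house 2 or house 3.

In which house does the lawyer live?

2

By clue 5, the person who enjoys gardening is in house 2.
House 3 profession: only doctor fits.
That leaves van as the vehicle for house 1.
House 1 hobby: only photography fits.
House 3 hobby: only chess fits.
Clue 1: the lawyer is in house 2.
House 1's profession must be teacher (nothing else left).
Clue 2 places the person who drives a scooter in house 2.
So house 3 gets jeep for vehicle.
So: house 1 = teacher/van/photography, house 2 = lawyer/scooter/gardening, house 3 = doctor/jeep/chess.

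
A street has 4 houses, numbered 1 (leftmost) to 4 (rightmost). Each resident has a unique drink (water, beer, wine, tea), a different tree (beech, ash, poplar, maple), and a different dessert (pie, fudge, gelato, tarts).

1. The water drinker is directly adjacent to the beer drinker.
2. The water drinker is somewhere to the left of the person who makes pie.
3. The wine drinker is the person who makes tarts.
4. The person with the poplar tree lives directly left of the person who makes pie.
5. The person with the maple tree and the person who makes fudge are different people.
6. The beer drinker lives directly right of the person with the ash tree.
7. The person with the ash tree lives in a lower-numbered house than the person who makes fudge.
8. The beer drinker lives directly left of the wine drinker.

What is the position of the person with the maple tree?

The only dessert still possible for house 1 is gelato.
The beer drinker is narrowed to house 2 or 3; consider each.
Placing it in house 3 leads to a contradiction, so it's in house 2.
The person with the ash tree is in house 1 (clue 6).
The wine drinker is in house 3 (clue 8).
House 4 drink: only tea fits.
Clue 3: the person who makes tarts is in house 3.
So house 1 gets water for drink.
The only dessert still possible for house 2 is fudge.
So house 4 gets pie for dessert.
From clue 4, the person with the poplar tree must be in house 3.
So house 2 gets beech for tree.
That leaves maple as the tree for house 4.
So: house 1 = water/ash/gelato, house 2 = beer/beech/fudge, house 3 = wine/poplar/tarts, house 4 = tea/maple/pie.

4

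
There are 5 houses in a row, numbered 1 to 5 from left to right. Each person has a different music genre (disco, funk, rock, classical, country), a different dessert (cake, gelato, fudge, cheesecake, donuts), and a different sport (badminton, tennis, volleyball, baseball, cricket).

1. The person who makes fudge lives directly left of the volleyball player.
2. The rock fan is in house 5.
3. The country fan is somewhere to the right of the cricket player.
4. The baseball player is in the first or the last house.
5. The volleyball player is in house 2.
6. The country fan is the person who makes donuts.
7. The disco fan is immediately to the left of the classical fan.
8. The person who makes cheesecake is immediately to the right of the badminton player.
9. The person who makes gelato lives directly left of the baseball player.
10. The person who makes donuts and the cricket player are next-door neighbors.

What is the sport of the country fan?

volleyball

Clue 2: the rock fan is in house 5.
Clue 5: the volleyball player is in house 2.
From clue 9, the person who makes gelato must be in house 4.
The baseball player is in house 5 (clue 9).
The person who makes fudge is in house 1 (clue 1).
By clue 10, the person who makes donuts is in house 2.
That leaves cake as the dessert for house 3.
The only dessert still possible for house 5 is cheesecake.
From clue 3, the cricket player must be in house 1.
By clue 6, the country fan is in house 2.
The badminton player is in house 4 (clue 8).
The only sport still possible for house 3 is tennis.
Clue 7 places the disco fan in house 3.
The classical fan is in house 4 (clue 7).
That leaves funk as the music genre for house 1.
So: house 1 = funk/fudge/cricket, house 2 = country/donuts/volleyball, house 3 = disco/cake/tennis, house 4 = classical/gelato/badminton, house 5 = rock/cheesecake/baseball.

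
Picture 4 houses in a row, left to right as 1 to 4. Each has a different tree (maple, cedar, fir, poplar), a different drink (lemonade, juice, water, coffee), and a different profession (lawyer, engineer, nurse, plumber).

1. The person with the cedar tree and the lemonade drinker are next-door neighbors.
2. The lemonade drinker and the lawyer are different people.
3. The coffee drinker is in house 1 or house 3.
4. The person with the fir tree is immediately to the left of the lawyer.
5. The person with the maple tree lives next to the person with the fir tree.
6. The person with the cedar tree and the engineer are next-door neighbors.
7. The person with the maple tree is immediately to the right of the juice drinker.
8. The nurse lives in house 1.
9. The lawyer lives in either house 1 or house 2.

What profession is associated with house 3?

plumber

From clue 8, the nurse must be in house 1.
By clue 9, the lawyer is in house 2.
Clue 4: the person with the fir tree is in house 1.
By clue 5, the person with the maple tree is in house 2.
Clue 7: the juice drinker is in house 1.
So house 2 gets water for drink.
That leaves coffee as the drink for house 3.
That leaves lemonade as the drink for house 4.
By clue 1, the person with the cedar tree is in house 3.
Clue 6 places the engineer in house 4.
House 4 tree: only poplar fits.
That leaves plumber as the profession for house 3.
So: house 1 = fir/juice/nurse, house 2 = maple/water/lawyer, house 3 = cedar/coffee/plumber, house 4 = poplar/lemonade/engineer.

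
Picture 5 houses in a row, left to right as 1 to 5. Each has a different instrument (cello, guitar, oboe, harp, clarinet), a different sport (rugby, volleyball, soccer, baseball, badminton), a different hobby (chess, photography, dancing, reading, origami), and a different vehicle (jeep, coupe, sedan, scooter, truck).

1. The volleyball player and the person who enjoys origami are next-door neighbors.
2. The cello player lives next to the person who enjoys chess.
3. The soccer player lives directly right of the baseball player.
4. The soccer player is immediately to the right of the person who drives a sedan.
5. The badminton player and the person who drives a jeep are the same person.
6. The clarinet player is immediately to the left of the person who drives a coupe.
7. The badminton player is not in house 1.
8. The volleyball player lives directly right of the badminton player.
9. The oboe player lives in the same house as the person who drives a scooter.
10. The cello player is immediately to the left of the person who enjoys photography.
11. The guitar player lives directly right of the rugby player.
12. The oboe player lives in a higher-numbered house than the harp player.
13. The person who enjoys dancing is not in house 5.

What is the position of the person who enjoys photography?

The badminton player is narrowed to house 2 or 3 or 4; consider each.
Placing it in house 2 and house 3 leads to a contradiction, so it's in house 4.
The person who drives a jeep is in house 4 (clue 5).
From clue 8, the volleyball player must be in house 5.
The person who enjoys origami is in house 4 (clue 1).
House 5's instrument must be oboe (nothing else left).
Clue 9 places the person who drives a scooter in house 5.
The clarinet player is narrowed to house 1 or 2; consider each.
Placing it in house 2 leads to a contradiction, so it's in house 1.
Clue 6 places the person who drives a coupe in house 2.
That leaves sedan as the vehicle for house 1.
That leaves truck as the vehicle for house 3.
Clue 4: the soccer player is in house 2.
House 1's sport must be baseball (nothing else left).
That leaves rugby as the sport for house 3.
By clue 11, the guitar player is in house 4.
That leaves harp as the instrument for house 3.
Clue 10: the person who enjoys photography is in house 3.
House 2 instrument: only cello fits.
That leaves reading as the hobby for house 5.
House 1's hobby must be chess (nothing else left).
That leaves dancing as the hobby for house 2.
So: house 1 = clarinet/baseball/chess/sedan, house 2 = cello/soccer/dancing/coupe, house 3 = harp/rugby/photography/truck, house 4 = guitar/badminton/origami/jeep, house 5 = oboe/volleyball/reading/scooter.

3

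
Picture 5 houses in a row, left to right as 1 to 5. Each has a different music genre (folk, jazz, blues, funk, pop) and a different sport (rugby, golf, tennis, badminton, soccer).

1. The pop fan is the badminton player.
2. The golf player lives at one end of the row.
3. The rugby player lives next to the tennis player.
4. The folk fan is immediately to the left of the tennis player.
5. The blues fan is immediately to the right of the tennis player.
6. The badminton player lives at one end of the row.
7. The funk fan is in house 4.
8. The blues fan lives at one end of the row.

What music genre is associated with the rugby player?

From clue 7, the funk fan must be in house 4.
Clue 8 places the blues fan in house 5.
By clue 1, the pop fan is in house 1.
By clue 1, the badminton player is in house 1.
Clue 5 places the tennis player in house 4.
By clue 4, the folk fan is in house 3.
The only music genre still possible for house 2 is jazz.
So house 2 gets soccer for sport.
The only sport still possible for house 3 is rugby.
House 5's sport must be golf (nothing else left).
So: house 1 = pop/badminton, house 2 = jazz/soccer, house 3 = folk/rugby, house 4 = funk/tennis, house 5 = blues/golf.

folk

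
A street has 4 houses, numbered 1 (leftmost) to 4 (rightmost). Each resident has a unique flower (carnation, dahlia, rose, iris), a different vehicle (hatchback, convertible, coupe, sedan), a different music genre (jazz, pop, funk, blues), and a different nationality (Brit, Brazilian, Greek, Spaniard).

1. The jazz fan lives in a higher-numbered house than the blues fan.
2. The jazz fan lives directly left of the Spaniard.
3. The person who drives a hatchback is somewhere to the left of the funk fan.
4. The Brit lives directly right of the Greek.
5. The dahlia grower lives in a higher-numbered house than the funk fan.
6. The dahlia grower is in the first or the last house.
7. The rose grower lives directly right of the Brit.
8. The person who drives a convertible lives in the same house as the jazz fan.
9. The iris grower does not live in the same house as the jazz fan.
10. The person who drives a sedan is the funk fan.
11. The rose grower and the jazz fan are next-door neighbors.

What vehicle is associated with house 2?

The dahlia grower is in house 4 (clue 6).
So house 3 gets rose for flower.
House 4's vehicle must be coupe (nothing else left).
The only music genre still possible for house 4 is pop.
The Brit is in house 2 (clue 7).
Clue 11: the jazz fan is in house 2.
So house 1 gets hatchback for vehicle.
That leaves blues as the music genre for house 1.
So house 3 gets funk for music genre.
The only nationality still possible for house 1 is Greek.
Clue 2: the Spaniard is in house 3.
By clue 8, the person who drives a convertible is in house 2.
The iris grower is in house 1 (clue 9).
The person who drives a sedan is in house 3 (clue 10).
House 2's flower must be carnation (nothing else left).
House 4's nationality must be Brazilian (nothing else left).
So: house 1 = iris/hatchback/blues/Greek, house 2 = carnation/convertible/jazz/Brit, house 3 = rose/sedan/funk/Spaniard, house 4 = dahlia/coupe/pop/Brazilian.

convertible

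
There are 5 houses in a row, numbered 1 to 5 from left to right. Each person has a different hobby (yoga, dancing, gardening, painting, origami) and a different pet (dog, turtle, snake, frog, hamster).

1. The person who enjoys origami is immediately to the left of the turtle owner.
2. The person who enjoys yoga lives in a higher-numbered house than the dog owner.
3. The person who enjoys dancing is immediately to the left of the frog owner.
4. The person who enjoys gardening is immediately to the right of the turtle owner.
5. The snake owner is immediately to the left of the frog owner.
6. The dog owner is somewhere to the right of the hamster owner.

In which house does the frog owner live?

5

So house 5 gets frog for pet.
By clue 3, the person who enjoys dancing is in house 4.
Clue 5 places the snake owner in house 4.
So house 1 gets hamster for pet.
Clue 4 places the person who enjoys gardening in house 3.
By clue 4, the turtle owner is in house 2.
House 3's pet must be dog (nothing else left).
Clue 1 places the person who enjoys origami in house 1.
So house 2 gets painting for hobby.
So house 5 gets yoga for hobby.
So: house 1 = origami/hamster, house 2 = painting/turtle, house 3 = gardening/dog, house 4 = dancing/snake, house 5 = yoga/frog.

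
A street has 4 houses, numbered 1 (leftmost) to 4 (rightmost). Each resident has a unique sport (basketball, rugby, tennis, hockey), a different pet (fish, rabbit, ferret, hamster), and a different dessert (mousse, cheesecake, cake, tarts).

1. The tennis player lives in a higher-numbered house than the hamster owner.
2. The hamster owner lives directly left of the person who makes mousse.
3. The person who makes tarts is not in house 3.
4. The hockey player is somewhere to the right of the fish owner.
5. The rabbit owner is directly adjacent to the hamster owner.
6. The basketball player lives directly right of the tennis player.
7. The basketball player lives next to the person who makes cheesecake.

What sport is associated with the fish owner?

basketball

The only sport still possible for house 1 is rugby.
House 4 pet: only ferret fits.
The basketball player is narrowed to house 3 or 4; consider each.
Placing it in house 4 leads to a contradiction, so it's in house 3.
By clue 6, the tennis player is in house 2.
House 4's sport must be hockey (nothing else left).
From clue 1, the hamster owner must be in house 1.
From clue 2, the person who makes mousse must be in house 2.
By clue 5, the rabbit owner is in house 2.
House 3 pet: only fish fits.
So house 1 gets tarts for dessert.
So house 3 gets cake for dessert.
The only dessert still possible for house 4 is cheesecake.
So: house 1 = rugby/hamster/tarts, house 2 = tennis/rabbit/mousse, house 3 = basketball/fish/cake, house 4 = hockey/ferret/cheesecake.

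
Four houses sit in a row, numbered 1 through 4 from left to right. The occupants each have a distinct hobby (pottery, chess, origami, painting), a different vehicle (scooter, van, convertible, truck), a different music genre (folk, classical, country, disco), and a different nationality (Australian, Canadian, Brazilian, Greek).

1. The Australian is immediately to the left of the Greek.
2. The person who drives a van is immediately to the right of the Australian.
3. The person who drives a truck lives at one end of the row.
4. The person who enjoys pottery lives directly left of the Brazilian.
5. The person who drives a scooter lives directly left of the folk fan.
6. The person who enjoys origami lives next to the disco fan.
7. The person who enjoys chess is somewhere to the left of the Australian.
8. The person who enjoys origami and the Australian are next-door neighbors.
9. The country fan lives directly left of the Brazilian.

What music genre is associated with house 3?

House 1 nationality: only Canadian fits.
The person who enjoys chess is narrowed to house 1 or 2; consider each.
Placing it in house 1 leads to a contradiction, so it's in house 2.
Clue 7: the Australian is in house 3.
So house 4 gets origami for hobby.
That leaves Brazilian as the nationality for house 2.
That leaves Greek as the nationality for house 4.
Clue 2: the person who drives a van is in house 4.
Clue 4: the person who enjoys pottery is in house 1.
The disco fan is in house 3 (clue 6).
Clue 9: the country fan is in house 1.
So house 3 gets painting for hobby.
House 1 vehicle: only truck fits.
Clue 5 places the person who drives a scooter in house 3.
The folk fan is in house 4 (clue 5).
House 2 vehicle: only convertible fits.
The only music genre still possible for house 2 is classical.
So: house 1 = pottery/truck/country/Canadian, house 2 = chess/convertible/classical/Brazilian, house 3 = painting/scooter/disco/Australian, house 4 = origami/van/folk/Greek.

disco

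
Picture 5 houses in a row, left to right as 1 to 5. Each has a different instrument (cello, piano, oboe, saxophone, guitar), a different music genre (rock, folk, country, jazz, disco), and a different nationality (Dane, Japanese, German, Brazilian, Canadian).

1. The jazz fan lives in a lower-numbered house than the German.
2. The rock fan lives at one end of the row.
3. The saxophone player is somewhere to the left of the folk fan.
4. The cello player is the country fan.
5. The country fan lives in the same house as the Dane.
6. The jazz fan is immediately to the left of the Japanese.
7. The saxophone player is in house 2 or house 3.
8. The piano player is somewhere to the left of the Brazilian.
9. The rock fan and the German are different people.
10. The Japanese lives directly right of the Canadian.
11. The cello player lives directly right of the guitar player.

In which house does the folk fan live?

House 1's nationality must be Canadian (nothing else left).
The Japanese is in house 2 (clue 10).
Clue 6 places the jazz fan in house 1.
House 2 music genre: only disco fits.
House 5 music genre: only rock fits.
The only instrument still possible for house 5 is oboe.
The only nationality still possible for house 5 is Brazilian.
The only instrument still possible for house 1 is piano.
The only instrument still possible for house 4 is cello.
Clue 4 places the country fan in house 4.
Clue 5 places the Dane in house 4.
From clue 11, the guitar player must be in house 3.
So house 2 gets saxophone for instrument.
That leaves folk as the music genre for house 3.
The only nationality still possible for house 3 is German.
So: house 1 = piano/jazz/Canadian, house 2 = saxophone/disco/Japanese, house 3 = guitar/folk/German, house 4 = cello/country/Dane, house 5 = oboe/rock/Brazilian.

3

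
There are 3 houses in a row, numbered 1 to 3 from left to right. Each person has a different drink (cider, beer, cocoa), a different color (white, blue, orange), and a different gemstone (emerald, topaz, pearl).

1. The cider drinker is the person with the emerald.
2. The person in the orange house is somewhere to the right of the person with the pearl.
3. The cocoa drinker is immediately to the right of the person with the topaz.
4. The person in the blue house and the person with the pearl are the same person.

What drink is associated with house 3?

So house 3 gets emerald for gemstone.
From clue 1, the cider drinker must be in house 3.
The only drink still possible for house 1 is beer.
So house 2 gets cocoa for drink.
The person with the topaz is in house 1 (clue 3).
House 2's gemstone must be pearl (nothing else left).
By clue 2, the person in the orange house is in house 3.
Clue 4: the person in the blue house is in house 2.
So house 1 gets white for color.
So: house 1 = beer/white/topaz, house 2 = cocoa/blue/pearl, house 3 = cider/orange/emerald.

cider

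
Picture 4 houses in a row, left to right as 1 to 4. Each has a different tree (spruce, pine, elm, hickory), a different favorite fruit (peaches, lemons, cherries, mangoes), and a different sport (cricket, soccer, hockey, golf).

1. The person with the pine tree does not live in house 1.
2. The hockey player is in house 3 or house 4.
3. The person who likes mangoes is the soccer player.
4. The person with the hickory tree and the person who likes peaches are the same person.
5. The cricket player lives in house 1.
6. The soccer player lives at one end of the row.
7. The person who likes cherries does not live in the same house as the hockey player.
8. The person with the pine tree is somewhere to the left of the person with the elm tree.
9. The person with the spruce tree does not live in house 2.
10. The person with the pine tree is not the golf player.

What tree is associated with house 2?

hickory

Clue 5 places the cricket player in house 1.
House 2 sport: only golf fits.
House 3 sport: only hockey fits.
That leaves soccer as the sport for house 4.
By clue 3, the person who likes mangoes is in house 4.
The person with the pine tree is in house 3 (clue 10).
The only tree still possible for house 2 is hickory.
House 4's tree must be elm (nothing else left).
The person who likes peaches is in house 2 (clue 4).
That leaves spruce as the tree for house 1.
So house 1 gets cherries for favorite fruit.
So house 3 gets lemons for favorite fruit.
So: house 1 = spruce/cherries/cricket, house 2 = hickory/peaches/golf, house 3 = pine/lemons/hockey, house 4 = elm/mangoes/soccer.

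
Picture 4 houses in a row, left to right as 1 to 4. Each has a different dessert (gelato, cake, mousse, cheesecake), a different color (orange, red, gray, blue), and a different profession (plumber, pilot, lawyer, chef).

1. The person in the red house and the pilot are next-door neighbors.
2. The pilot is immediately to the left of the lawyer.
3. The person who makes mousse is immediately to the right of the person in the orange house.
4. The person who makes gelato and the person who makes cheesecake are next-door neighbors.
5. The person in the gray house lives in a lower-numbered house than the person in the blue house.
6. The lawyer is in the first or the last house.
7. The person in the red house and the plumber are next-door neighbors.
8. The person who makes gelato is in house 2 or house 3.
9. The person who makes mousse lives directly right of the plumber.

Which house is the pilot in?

3

From clue 6, the lawyer must be in house 4.
The pilot is in house 3 (clue 2).
The person in the red house is in house 2 (clue 7).
Clue 7: the plumber is in house 1.
Clue 9 places the person who makes mousse in house 2.
House 4 color: only blue fits.
House 2's profession must be chef (nothing else left).
From clue 3, the person in the orange house must be in house 1.
The person who makes cheesecake is in house 4 (clue 4).
House 1's dessert must be cake (nothing else left).
House 3's dessert must be gelato (nothing else left).
House 3's color must be gray (nothing else left).
So: house 1 = cake/orange/plumber, house 2 = mousse/red/chef, house 3 = gelato/gray/pilot, house 4 = cheesecake/blue/lawyer.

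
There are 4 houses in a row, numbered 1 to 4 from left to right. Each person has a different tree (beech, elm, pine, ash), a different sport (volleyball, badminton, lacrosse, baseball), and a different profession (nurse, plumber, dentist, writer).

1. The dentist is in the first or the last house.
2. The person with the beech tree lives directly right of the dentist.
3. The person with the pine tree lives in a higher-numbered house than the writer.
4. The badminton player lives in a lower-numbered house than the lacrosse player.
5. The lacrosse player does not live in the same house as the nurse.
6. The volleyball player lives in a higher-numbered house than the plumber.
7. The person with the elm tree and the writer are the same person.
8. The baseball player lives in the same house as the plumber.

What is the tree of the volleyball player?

The person with the beech tree is in house 2 (clue 2).
By clue 2, the dentist is in house 1.
House 4 profession: only nurse fits.
By clue 7, the person with the elm tree is in house 3.
The writer is in house 3 (clue 7).
The only tree still possible for house 1 is ash.
So house 4 gets pine for tree.
The only sport still possible for house 1 is badminton.
House 4's sport must be volleyball (nothing else left).
That leaves plumber as the profession for house 2.
Clue 8 places the baseball player in house 2.
House 3 sport: only lacrosse fits.
So: house 1 = ash/badminton/dentist, house 2 = beech/baseball/plumber, house 3 = elm/lacrosse/writer, house 4 = pine/volleyball/nurse.

pine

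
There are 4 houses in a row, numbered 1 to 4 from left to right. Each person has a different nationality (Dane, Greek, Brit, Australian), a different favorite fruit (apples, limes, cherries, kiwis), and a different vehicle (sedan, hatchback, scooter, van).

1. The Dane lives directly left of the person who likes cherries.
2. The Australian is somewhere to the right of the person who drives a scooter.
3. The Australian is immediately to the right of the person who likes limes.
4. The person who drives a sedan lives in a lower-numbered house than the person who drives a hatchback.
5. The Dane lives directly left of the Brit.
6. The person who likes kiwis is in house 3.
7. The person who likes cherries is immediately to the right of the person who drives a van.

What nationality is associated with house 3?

Dane

Clue 6 places the person who likes kiwis in house 3.
The only vehicle still possible for house 4 is hatchback.
The Australian is narrowed to house 2 or 3; consider each.
Placing it in house 3 leads to a contradiction, so it's in house 2.
By clue 2, the person who drives a scooter is in house 1.
Clue 3 places the person who likes limes in house 1.
House 2's vehicle must be sedan (nothing else left).
House 3 vehicle: only van fits.
Clue 5 places the Dane in house 3.
From clue 7, the person who likes cherries must be in house 4.
House 1 nationality: only Greek fits.
The only nationality still possible for house 4 is Brit.
So house 2 gets apples for favorite fruit.
So: house 1 = Greek/limes/scooter, house 2 = Australian/apples/sedan, house 3 = Dane/kiwis/van, house 4 = Brit/cherries/hatchback.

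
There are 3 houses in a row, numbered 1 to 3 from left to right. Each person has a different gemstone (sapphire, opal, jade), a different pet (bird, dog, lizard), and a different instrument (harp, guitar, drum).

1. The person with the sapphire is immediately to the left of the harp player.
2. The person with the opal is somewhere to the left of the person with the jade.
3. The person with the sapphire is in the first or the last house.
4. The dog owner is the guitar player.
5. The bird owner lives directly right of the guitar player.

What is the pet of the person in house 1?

dog

The person with the sapphire is in house 1 (clue 3).
So house 2 gets opal for gemstone.
So house 3 gets jade for gemstone.
Clue 1: the harp player is in house 2.
That leaves guitar as the instrument for house 1.
House 3 instrument: only drum fits.
Clue 4 places the dog owner in house 1.
Clue 5 places the bird owner in house 2.
The only pet still possible for house 3 is lizard.
So: house 1 = sapphire/dog/guitar, house 2 = opal/bird/harp, house 3 = jade/lizard/drum.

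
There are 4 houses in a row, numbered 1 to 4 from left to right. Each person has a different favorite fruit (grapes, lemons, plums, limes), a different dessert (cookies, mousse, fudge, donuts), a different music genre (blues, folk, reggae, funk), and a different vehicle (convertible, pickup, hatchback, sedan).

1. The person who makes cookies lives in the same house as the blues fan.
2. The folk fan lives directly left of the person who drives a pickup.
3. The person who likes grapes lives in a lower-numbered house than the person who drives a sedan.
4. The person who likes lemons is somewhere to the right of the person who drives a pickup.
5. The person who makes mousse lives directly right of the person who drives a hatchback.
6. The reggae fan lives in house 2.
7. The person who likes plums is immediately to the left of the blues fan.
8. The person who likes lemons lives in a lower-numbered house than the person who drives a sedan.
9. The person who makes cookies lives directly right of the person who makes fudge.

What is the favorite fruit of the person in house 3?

lemons

By clue 6, the reggae fan is in house 2.
The person who likes lemons is in house 3 (clue 8).
Clue 8 places the person who drives a sedan in house 4.
House 4's favorite fruit must be limes (nothing else left).
By clue 2, the folk fan is in house 1.
Clue 2: the person who drives a pickup is in house 2.
The person who likes plums is in house 2 (clue 7).
The blues fan is in house 3 (clue 7).
So house 1 gets grapes for favorite fruit.
House 1 dessert: only donuts fits.
House 4 music genre: only funk fits.
Clue 1: the person who makes cookies is in house 3.
By clue 9, the person who makes fudge is in house 2.
The only dessert still possible for house 4 is mousse.
From clue 5, the person who drives a hatchback must be in house 3.
The only vehicle still possible for house 1 is convertible.
So: house 1 = grapes/donuts/folk/convertible, house 2 = plums/fudge/reggae/pickup, house 3 = lemons/cookies/blues/hatchback, house 4 = limes/mousse/funk/sedan.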